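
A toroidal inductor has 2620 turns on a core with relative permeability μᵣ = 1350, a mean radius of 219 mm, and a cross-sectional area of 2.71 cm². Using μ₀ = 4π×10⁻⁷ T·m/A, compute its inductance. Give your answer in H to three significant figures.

For a thin toroid, L = μ₀μᵣN²A/(2πR).
L = (4π×10⁻⁷)(1350)(2620)²(2.710×10^-4) / (2π×0.219 m) = 2.293 H.

L ≈ 2.29 H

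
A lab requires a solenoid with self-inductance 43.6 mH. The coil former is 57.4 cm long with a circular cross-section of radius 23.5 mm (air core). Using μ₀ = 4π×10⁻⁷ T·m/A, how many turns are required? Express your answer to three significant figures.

N ≈ 3390 turns

A = πr² = π(2.350×10^-2 m)² = 1.7349×10^-3 m².
From L = μ₀N²A/ℓ, N = √(Lℓ / (μ₀A)).
N = √[(4.360×10^-2)(0.574) / ((4π×10⁻⁷)×1.7349×10^-3)] = √(1.148×10^7) ≈ 3388.1.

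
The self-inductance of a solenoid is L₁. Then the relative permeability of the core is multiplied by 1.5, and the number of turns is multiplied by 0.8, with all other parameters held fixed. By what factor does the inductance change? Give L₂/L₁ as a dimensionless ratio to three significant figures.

For a solenoid, L ∝ μᵣN²A/ℓ.
L₂/L₁ = (1.5) × (0.8)^2 = 0.960.

L₂/L₁ = 0.960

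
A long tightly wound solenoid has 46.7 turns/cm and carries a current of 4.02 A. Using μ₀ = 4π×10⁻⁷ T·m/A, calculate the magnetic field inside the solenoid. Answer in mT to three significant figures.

B ≈ 23.6 mT

Inside a long solenoid, B = μ₀nI.
B = (4π×10⁻⁷)(4.670×10^3 m⁻¹)(4.02 A) = 2.359×10^-2 T.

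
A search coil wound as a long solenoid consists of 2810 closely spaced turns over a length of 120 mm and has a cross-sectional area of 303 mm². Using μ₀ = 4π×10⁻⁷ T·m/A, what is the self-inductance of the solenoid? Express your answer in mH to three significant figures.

L ≈ 25.1 mH

A = 303 mm² = 3.030×10^-4 m².
For a long solenoid, L = μ₀N²A/ℓ.
L = (4π×10⁻⁷)(2810)²(3.030×10^-4)/(0.12 m) = 2.505×10^-2 H.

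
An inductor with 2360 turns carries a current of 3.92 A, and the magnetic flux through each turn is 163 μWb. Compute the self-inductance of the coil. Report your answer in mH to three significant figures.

Self-inductance is defined by L = NΦ_B/I (flux linkage over current).
L = (2360)(1.630×10^-4 Wb)/(3.92 A) = 9.813×10^-2 H.

L ≈ 98.1 mH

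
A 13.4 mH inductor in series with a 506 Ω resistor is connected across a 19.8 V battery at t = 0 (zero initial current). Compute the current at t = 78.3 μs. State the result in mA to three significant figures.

I ≈ 37.1 mA

τ = L/R = 1.340×10^-2/506 = 2.648×10^-5 s; final current I_∞ = ε/R = 19.8/506 = 3.913×10^-2 A.
I(t) = I_∞(1 − e^(−t/τ)) with t/τ = 2.957.
I = (3.913×10^-2)(1 − e^(−2.957)) = 3.710×10^-2 A.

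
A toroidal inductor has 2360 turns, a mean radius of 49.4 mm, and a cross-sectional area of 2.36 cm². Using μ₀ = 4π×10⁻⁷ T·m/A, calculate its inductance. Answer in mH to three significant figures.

For a thin toroid, L = μ₀N²A/(2πR).
L = (4π×10⁻⁷)(2360)²(2.360×10^-4) / (2π×4.940×10^-2 m) = 5.322×10^-3 H.

L ≈ 5.32 mH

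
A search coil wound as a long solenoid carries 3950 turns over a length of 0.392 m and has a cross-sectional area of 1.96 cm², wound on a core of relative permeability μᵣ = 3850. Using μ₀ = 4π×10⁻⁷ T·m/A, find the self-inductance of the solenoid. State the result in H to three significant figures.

L ≈ 37.7 H

A = 1.96 cm² = 1.960×10^-4 m².
For a long solenoid, L = μ₀μᵣN²A/ℓ.
L = (4π×10⁻⁷)(3850)(3950)²(1.960×10^-4)/(0.392 m) = 37.74 H.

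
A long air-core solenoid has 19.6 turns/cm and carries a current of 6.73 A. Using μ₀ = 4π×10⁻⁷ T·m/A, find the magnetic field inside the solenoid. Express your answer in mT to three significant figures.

Inside a long solenoid, B = μ₀nI.
B = (4π×10⁻⁷)(1.960×10^3 m⁻¹)(6.73 A) = 1.658×10^-2 T.

B ≈ 16.6 mT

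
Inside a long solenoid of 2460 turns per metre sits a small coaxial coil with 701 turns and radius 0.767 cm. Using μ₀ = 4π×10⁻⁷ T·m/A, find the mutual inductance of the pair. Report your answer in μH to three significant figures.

M ≈ 401 μH

The outer solenoid produces a uniform field B₁ = μ₀n₁I₁ across the inner coil,
so the flux linkage is N₂Φ = N₂B₁A₂ = μ₀n₁N₂A₂·I₁, giving M = μ₀n₁N₂A₂.
A₂ = πr² = π(7.670×10^-3 m)² = 1.848×10^-4 m².
M = (4π×10⁻⁷)(2460)(701)(1.848×10^-4) = 4.005×10^-4 H.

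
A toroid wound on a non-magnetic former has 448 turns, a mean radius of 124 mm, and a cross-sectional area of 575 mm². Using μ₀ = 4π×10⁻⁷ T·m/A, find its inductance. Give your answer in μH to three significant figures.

L ≈ 186 μH

For a thin toroid, L = μ₀N²A/(2πR).
L = (4π×10⁻⁷)(448)²(5.750×10^-4) / (2π×0.124 m) = 1.861×10^-4 H.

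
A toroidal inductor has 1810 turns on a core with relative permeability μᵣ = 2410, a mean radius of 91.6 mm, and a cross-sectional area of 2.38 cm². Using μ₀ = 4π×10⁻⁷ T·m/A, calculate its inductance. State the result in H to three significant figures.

For a thin toroid, L = μ₀μᵣN²A/(2πR).
L = (4π×10⁻⁷)(2410)(1810)²(2.380×10^-4) / (2π×9.160×10^-2 m) = 4.103 H.

L ≈ 4.10 H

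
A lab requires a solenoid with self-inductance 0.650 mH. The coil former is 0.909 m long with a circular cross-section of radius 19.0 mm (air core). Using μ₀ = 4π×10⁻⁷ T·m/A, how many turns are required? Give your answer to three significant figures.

A = πr² = π(1.900×10^-2 m)² = 1.134×10^-3 m².
From L = μ₀N²A/ℓ, N = √(Lℓ / (μ₀A)).
N = √[(6.500×10^-4)(0.909) / ((4π×10⁻⁷)×1.134×10^-3)] = √(4.146×10^5) ≈ 643.9.

N ≈ 644 turns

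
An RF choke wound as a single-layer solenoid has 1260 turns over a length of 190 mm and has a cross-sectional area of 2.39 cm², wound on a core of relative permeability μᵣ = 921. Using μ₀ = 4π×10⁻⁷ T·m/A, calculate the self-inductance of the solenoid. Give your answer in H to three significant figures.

L ≈ 2.31 H

A = 2.39 cm² = 2.390×10^-4 m².
For a long solenoid, L = μ₀μᵣN²A/ℓ.
L = (4π×10⁻⁷)(921)(1260)²(2.390×10^-4)/(0.19 m) = 2.311 H.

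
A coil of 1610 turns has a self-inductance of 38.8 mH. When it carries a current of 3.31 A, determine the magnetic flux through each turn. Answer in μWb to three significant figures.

Φ_B ≈ 79.8 μWb

From L = NΦ_B/I, the flux per turn is Φ_B = LI/N.
Φ_B = (3.880×10^-2 H)(3.31 A)/1610 = 7.977×10^-5 Wb.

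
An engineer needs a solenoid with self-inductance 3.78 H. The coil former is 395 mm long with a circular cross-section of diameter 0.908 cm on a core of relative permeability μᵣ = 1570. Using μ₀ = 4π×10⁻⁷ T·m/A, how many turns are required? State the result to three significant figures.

N ≈ 3420 turns

A = π(d/2)² = π(4.540×10^-3 m)² = 6.475×10^-5 m².
From L = μ₀μᵣN²A/ℓ, N = √(Lℓ / (μ₀μᵣA)).
N = √[(3.78)(0.395) / ((4π×10⁻⁷)(1570)×6.475×10^-5)] = √(1.169×10^7) ≈ 3418.7.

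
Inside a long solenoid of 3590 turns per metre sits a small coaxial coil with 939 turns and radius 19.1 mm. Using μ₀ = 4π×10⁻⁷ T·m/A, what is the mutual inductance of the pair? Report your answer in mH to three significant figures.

M ≈ 4.85 mH

The outer solenoid produces a uniform field B₁ = μ₀n₁I₁ across the inner coil,
so the flux linkage is N₂Φ = N₂B₁A₂ = μ₀n₁N₂A₂·I₁, giving M = μ₀n₁N₂A₂.
A₂ = πr² = π(1.910×10^-2 m)² = 1.146×10^-3 m².
M = (4π×10⁻⁷)(3590)(939)(1.146×10^-3) = 4.85497×10^-3 H.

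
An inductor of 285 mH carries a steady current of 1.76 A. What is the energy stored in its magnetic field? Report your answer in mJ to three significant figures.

U ≈ 441 mJ

Stored magnetic energy: U = ½LI².
U = ½(0.285 H)(1.76 A)² = 0.4414 J.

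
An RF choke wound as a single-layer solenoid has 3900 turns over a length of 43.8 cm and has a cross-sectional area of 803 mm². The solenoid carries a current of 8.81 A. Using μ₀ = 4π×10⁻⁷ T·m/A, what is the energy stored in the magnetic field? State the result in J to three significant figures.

U ≈ 1.36 J

A = 803 mm² = 8.030×10^-4 m².
L = μ₀N²A/ℓ = (4π×10⁻⁷)(3900)²(8.030×10^-4)/(0.438) = 3.504×10^-2 H.
U = ½LI² = ½(3.504×10^-2)(8.81)² = 1.36 J.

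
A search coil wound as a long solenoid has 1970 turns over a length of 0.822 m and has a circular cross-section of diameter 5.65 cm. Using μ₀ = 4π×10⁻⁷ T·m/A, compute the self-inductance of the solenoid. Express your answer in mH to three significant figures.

A = π(d/2)² = π(2.825×10^-2 m)² = 2.507×10^-3 m².
For a long solenoid, L = μ₀N²A/ℓ.
L = (4π×10⁻⁷)(1970)²(2.507×10^-3)/(0.822 m) = 1.488×10^-2 H.

L ≈ 14.9 mH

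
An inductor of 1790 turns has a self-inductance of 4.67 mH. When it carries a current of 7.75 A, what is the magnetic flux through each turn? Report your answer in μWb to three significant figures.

Φ_B ≈ 20.2 μWb

From L = NΦ_B/I, the flux per turn is Φ_B = LI/N.
Φ_B = (4.670×10^-3 H)(7.75 A)/1790 = 2.022×10^-5 Wb.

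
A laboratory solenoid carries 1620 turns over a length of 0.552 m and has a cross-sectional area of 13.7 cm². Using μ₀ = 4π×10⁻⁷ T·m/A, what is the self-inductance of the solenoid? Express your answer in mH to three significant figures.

A = 13.7 cm² = 1.370×10^-3 m².
For a long solenoid, L = μ₀N²A/ℓ.
L = (4π×10⁻⁷)(1620)²(1.370×10^-3)/(0.552 m) = 8.185×10^-3 H.

L ≈ 8.19 mH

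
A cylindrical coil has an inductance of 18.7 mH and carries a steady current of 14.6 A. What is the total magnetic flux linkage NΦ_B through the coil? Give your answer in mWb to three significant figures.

NΦ_B ≈ 273 mWb

From L = NΦ_B/I, the flux linkage is NΦ_B = LI.
NΦ_B = (1.870×10^-2 H)(14.6 A) = 0.273 Wb.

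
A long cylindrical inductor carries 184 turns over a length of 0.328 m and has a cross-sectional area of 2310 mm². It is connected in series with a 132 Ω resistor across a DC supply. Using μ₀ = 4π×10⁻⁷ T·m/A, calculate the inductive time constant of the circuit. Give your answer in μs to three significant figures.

τ ≈ 2.27 μs

A = 2310 mm² = 2.310×10^-3 m².
L = μ₀N²A/ℓ = (4π×10⁻⁷)(184)²(2.310×10^-3)/(0.328) = 2.996×10^-4 H.
τ = L/R = (2.996×10^-4)/(132) = 2.270×10^-6 s.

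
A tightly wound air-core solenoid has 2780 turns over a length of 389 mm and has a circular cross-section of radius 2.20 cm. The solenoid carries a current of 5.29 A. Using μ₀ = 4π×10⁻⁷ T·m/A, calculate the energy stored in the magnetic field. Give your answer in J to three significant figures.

A = πr² = π(2.200×10^-2 m)² = 1.521×10^-3 m².
L = μ₀N²A/ℓ = (4π×10⁻⁷)(2780)²(1.521×10^-3)/(0.389) = 3.796×10^-2 H.
U = ½LI² = ½(3.796×10^-2)(5.29)² = 0.5312 J.

U ≈ 0.531 J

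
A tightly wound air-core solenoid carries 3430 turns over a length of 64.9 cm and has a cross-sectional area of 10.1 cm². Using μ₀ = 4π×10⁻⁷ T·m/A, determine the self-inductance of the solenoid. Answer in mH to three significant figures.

L ≈ 23.0 mH

A = 10.1 cm² = 1.010×10^-3 m².
For a long solenoid, L = μ₀N²A/ℓ.
L = (4π×10⁻⁷)(3430)²(1.010×10^-3)/(0.649 m) = 2.301×10^-2 H.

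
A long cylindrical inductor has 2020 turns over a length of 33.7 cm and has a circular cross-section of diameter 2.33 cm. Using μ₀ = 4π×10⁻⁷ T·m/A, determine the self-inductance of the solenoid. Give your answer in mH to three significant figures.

L ≈ 6.49 mH

A = π(d/2)² = π(1.165×10^-2 m)² = 4.264×10^-4 m².
For a long solenoid, L = μ₀N²A/ℓ.
L = (4π×10⁻⁷)(2020)²(4.264×10^-4)/(0.337 m) = 6.488×10^-3 H.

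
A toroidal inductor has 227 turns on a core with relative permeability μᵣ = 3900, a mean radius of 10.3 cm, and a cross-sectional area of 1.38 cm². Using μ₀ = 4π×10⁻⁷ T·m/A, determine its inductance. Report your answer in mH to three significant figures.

L ≈ 53.9 mH

For a thin toroid, L = μ₀μᵣN²A/(2πR).
L = (4π×10⁻⁷)(3900)(227)²(1.380×10^-4) / (2π×0.103 m) = 5.385×10^-2 H.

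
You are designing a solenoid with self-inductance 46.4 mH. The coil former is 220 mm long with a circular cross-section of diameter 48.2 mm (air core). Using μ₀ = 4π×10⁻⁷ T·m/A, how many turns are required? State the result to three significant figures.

N ≈ 2110 turns

A = π(d/2)² = π(2.410×10^-2 m)² = 1.8247×10^-3 m².
From L = μ₀N²A/ℓ, N = √(Lℓ / (μ₀A)).
N = √[(4.640×10^-2)(0.22) / ((4π×10⁻⁷)×1.8247×10^-3)] = √(4.452×10^6) ≈ 2110.0.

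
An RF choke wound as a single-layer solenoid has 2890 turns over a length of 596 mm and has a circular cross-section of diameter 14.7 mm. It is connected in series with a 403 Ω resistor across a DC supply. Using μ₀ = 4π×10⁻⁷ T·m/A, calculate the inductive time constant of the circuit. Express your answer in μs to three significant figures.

τ ≈ 7.42 μs

A = π(d/2)² = π(7.350×10^-3 m)² = 1.697×10^-4 m².
L = μ₀N²A/ℓ = (4π×10⁻⁷)(2890)²(1.697×10^-4)/(0.596) = 2.989×10^-3 H.
τ = L/R = (2.989×10^-3)/(403) = 7.416×10^-6 s.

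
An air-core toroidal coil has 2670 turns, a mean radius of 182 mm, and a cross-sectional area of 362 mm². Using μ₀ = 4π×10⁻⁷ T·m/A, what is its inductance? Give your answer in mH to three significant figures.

For a thin toroid, L = μ₀N²A/(2πR).
L = (4π×10⁻⁷)(2670)²(3.620×10^-4) / (2π×0.182 m) = 2.836×10^-3 H.

L ≈ 2.84 mH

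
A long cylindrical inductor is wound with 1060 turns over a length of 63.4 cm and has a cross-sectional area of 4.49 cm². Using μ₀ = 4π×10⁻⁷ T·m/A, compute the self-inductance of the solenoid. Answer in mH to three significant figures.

A = 4.49 cm² = 4.490×10^-4 m².
For a long solenoid, L = μ₀N²A/ℓ.
L = (4π×10⁻⁷)(1060)²(4.490×10^-4)/(0.634 m) = 10.000×10^-4 H.

L ≈ 1.00 mH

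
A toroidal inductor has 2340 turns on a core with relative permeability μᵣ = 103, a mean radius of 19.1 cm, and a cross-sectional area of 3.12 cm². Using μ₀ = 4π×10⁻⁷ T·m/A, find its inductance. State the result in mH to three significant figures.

For a thin toroid, L = μ₀μᵣN²A/(2πR).
L = (4π×10⁻⁷)(103)(2340)²(3.120×10^-4) / (2π×0.191 m) = 0.1843 H.

L ≈ 184 mH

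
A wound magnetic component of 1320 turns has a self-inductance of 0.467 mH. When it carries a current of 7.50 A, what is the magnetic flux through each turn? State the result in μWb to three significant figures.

Φ_B ≈ 2.65 μWb

From L = NΦ_B/I, the flux per turn is Φ_B = LI/N.
Φ_B = (4.670×10^-4 H)(7.50 A)/1320 = 2.653×10^-6 Wb.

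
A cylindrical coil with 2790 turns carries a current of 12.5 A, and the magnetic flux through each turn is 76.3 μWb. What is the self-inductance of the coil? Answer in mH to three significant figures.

L ≈ 17.0 mH

Self-inductance is defined by L = NΦ_B/I (flux linkage over current).
L = (2790)(7.630×10^-5 Wb)/(12.5 A) = 1.703×10^-2 H.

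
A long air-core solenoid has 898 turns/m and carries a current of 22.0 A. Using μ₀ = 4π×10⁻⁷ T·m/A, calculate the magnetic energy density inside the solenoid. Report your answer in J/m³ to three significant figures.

B = μ₀nI = (4π×10⁻⁷)(898)(22.0) = 2.483×10^-2 T.
u = B²/(2μ₀) = (2.483×10^-2)²/(2×4π×10⁻⁷) = 245.2 J/m³.

u ≈ 245 J/m³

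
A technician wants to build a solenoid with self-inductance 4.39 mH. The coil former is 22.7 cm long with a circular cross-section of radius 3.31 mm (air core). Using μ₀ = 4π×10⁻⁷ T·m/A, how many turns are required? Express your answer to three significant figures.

A = πr² = π(3.310×10^-3 m)² = 3.442×10^-5 m².
From L = μ₀N²A/ℓ, N = √(Lℓ / (μ₀A)).
N = √[(4.390×10^-3)(0.227) / ((4π×10⁻⁷)×3.442×10^-5)] = √(2.304×10^7) ≈ 4800.0.

N ≈ 4800 turns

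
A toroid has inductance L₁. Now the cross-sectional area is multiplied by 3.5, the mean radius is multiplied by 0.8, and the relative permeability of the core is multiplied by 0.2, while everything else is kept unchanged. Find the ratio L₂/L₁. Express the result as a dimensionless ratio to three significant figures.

L₂/L₁ = 0.875

For a toroid, L ∝ μᵣN²A/R.
L₂/L₁ = (3.5) × (0.8)^-1 × (0.2) = 0.875.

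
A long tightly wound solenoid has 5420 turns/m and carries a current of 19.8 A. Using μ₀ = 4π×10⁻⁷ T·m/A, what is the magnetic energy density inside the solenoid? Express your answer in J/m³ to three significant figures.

B = μ₀nI = (4π×10⁻⁷)(5.420×10^3)(19.8) = 0.1349 T.
u = B²/(2μ₀) = (0.1349)²/(2×4π×10⁻⁷) = 7.236×10^3 J/m³.

u ≈ 7240 J/m³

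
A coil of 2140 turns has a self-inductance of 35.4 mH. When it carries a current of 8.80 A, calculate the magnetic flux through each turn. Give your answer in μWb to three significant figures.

From L = NΦ_B/I, the flux per turn is Φ_B = LI/N.
Φ_B = (3.540×10^-2 H)(8.80 A)/2140 = 1.456×10^-4 Wb.

Φ_B ≈ 146 μWb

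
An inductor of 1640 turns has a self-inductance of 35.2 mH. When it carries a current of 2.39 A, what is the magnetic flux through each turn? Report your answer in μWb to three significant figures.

Φ_B ≈ 51.3 μWb

From L = NΦ_B/I, the flux per turn is Φ_B = LI/N.
Φ_B = (3.520×10^-2 H)(2.39 A)/1640 = 5.130×10^-5 Wb.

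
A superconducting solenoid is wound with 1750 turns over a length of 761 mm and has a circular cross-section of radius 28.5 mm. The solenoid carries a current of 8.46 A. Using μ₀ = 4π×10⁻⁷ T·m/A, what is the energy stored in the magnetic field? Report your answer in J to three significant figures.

A = πr² = π(2.850×10^-2 m)² = 2.552×10^-3 m².
L = μ₀N²A/ℓ = (4π×10⁻⁷)(1750)²(2.552×10^-3)/(0.761) = 1.290×10^-2 H.
U = ½LI² = ½(1.290×10^-2)(8.46)² = 0.4618 J.

U ≈ 0.462 J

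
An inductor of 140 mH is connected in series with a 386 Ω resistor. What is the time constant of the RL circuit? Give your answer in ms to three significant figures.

τ ≈ 0.363 ms

τ = L/R = (0.14 H)/(386 Ω) = 3.627×10^-4 s.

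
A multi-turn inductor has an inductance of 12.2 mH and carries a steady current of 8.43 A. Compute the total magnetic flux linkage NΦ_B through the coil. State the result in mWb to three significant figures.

From L = NΦ_B/I, the flux linkage is NΦ_B = LI.
NΦ_B = (1.220×10^-2 H)(8.43 A) = 0.1028 Wb.

NΦ_B ≈ 103 mWb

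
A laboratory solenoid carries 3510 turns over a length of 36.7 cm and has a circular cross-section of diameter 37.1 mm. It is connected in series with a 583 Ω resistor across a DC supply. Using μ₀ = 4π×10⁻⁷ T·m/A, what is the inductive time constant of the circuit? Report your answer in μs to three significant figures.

A = π(d/2)² = π(1.855×10^-2 m)² = 1.081×10^-3 m².
L = μ₀N²A/ℓ = (4π×10⁻⁷)(3510)²(1.081×10^-3)/(0.367) = 4.560×10^-2 H.
τ = L/R = (4.560×10^-2)/(583) = 7.822×10^-5 s.

τ ≈ 78.2 μs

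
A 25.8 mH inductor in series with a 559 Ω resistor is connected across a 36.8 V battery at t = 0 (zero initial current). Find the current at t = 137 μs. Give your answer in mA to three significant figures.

I ≈ 62.4 mA

τ = L/R = 2.580×10^-2/559 = 4.615×10^-5 s; final current I_∞ = ε/R = 36.8/559 = 6.583×10^-2 A.
I(t) = I_∞(1 − e^(−t/τ)) with t/τ = 2.968.
I = (6.583×10^-2)(1 − e^(−2.968)) = 6.2449×10^-2 A.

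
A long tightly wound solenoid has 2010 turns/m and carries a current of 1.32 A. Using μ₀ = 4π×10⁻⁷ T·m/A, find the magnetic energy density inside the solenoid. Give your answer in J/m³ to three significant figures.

u ≈ 4.42 J/m³

B = μ₀nI = (4π×10⁻⁷)(2.010×10^3)(1.32) = 3.334×10^-3 T.
u = B²/(2μ₀) = (3.334×10^-3)²/(2×4π×10⁻⁷) = 4.423 J/m³.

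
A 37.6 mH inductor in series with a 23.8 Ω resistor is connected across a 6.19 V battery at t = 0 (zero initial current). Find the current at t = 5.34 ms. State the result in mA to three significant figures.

I ≈ 251 mA

τ = L/R = 3.760×10^-2/23.8 = 1.580×10^-3 s; final current I_∞ = ε/R = 6.19/23.8 = 0.2601 A.
I(t) = I_∞(1 − e^(−t/τ)) with t/τ = 3.380.
I = (0.2601)(1 − e^(−3.380)) = 0.2512 A.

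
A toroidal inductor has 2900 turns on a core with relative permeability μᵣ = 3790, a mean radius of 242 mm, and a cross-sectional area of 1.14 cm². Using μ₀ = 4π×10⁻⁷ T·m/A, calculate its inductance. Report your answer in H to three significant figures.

For a thin toroid, L = μ₀μᵣN²A/(2πR).
L = (4π×10⁻⁷)(3790)(2900)²(1.140×10^-4) / (2π×0.242 m) = 3.003 H.

L ≈ 3.00 H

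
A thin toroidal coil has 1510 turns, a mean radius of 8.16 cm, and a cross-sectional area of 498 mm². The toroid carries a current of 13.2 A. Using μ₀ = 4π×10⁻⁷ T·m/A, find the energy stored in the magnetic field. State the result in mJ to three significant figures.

U ≈ 242 mJ

L = μ₀N²A/(2πR) = (4π×10⁻⁷)(1510)²(4.980×10^-4)/(2π×8.160×10^-2) = 2.783×10^-3 H.
U = ½LI² = ½(2.783×10^-3)(13.2)² = 0.24246 J.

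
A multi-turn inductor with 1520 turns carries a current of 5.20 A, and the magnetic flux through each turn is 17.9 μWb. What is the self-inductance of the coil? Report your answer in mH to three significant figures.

Self-inductance is defined by L = NΦ_B/I (flux linkage over current).
L = (1520)(1.790×10^-5 Wb)/(5.20 A) = 5.232×10^-3 H.

L ≈ 5.23 mH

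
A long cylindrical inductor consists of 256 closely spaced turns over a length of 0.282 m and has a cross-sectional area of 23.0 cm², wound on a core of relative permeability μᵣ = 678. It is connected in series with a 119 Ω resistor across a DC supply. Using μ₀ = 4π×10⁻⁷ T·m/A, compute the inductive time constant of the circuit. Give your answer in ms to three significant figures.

A = 23.0 cm² = 2.300×10^-3 m².
L = μ₀μᵣN²A/ℓ = (4π×10⁻⁷)(678)(256)²(2.300×10^-3)/(0.282) = 0.4554 H.
τ = L/R = (0.4554)/(119) = 3.827×10^-3 s.

τ ≈ 3.83 ms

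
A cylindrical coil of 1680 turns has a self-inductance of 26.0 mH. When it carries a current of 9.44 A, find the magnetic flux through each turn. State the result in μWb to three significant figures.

Φ_B ≈ 146 μWb

From L = NΦ_B/I, the flux per turn is Φ_B = LI/N.
Φ_B = (2.600×10^-2 H)(9.44 A)/1680 = 1.461×10^-4 Wb.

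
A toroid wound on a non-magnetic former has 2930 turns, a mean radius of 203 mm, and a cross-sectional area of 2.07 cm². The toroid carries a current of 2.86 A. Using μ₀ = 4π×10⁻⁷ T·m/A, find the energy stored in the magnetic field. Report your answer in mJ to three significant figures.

L = μ₀N²A/(2πR) = (4π×10⁻⁷)(2930)²(2.070×10^-4)/(2π×0.203) = 1.751×10^-3 H.
U = ½LI² = ½(1.751×10^-3)(2.86)² = 7.160×10^-3 J.

U ≈ 7.16 mJ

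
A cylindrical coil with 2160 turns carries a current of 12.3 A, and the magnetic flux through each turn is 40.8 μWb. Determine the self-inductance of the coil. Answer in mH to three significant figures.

L ≈ 7.16 mH

Self-inductance is defined by L = NΦ_B/I (flux linkage over current).
L = (2160)(4.080×10^-5 Wb)/(12.3 A) = 7.1649×10^-3 H.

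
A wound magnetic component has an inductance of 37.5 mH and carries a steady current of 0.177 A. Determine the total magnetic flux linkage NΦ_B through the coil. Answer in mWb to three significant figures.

NΦ_B ≈ 6.64 mWb

From L = NΦ_B/I, the flux linkage is NΦ_B = LI.
NΦ_B = (3.750×10^-2 H)(0.177 A) = 6.637×10^-3 Wb.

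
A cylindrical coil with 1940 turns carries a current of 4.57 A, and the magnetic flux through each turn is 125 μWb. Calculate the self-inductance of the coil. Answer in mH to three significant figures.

L ≈ 53.1 mH

Self-inductance is defined by L = NΦ_B/I (flux linkage over current).
L = (1940)(1.250×10^-4 Wb)/(4.57 A) = 5.306×10^-2 H.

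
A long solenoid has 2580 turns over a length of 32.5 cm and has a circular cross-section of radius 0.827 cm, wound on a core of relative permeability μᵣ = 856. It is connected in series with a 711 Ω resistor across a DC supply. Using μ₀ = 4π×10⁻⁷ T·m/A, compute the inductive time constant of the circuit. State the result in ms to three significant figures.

τ ≈ 6.66 ms

A = πr² = π(8.270×10^-3 m)² = 2.149×10^-4 m².
L = μ₀μᵣN²A/ℓ = (4π×10⁻⁷)(856)(2580)²(2.149×10^-4)/(0.325) = 4.734 H.
τ = L/R = (4.734)/(711) = 6.658×10^-3 s.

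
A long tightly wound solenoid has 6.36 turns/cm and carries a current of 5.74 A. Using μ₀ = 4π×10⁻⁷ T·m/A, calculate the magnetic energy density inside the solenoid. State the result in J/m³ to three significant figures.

B = μ₀nI = (4π×10⁻⁷)(636)(5.74) = 4.588×10^-3 T.
u = B²/(2μ₀) = (4.588×10^-3)²/(2×4π×10⁻⁷) = 8.374 J/m³.

u ≈ 8.37 J/m³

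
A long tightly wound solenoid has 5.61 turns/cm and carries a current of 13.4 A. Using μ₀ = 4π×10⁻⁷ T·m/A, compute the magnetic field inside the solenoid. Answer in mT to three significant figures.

B ≈ 9.45 mT

Inside a long solenoid, B = μ₀nI.
B = (4π×10⁻⁷)(561 m⁻¹)(13.4 A) = 9.447×10^-3 T.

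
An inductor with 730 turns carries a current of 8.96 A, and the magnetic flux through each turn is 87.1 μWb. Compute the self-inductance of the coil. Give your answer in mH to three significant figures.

Self-inductance is defined by L = NΦ_B/I (flux linkage over current).
L = (730)(8.710×10^-5 Wb)/(8.96 A) = 7.096×10^-3 H.

L ≈ 7.10 mH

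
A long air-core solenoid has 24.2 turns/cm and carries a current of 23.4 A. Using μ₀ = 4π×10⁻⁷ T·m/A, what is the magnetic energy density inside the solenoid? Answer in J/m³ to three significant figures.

u ≈ 2010 J/m³

B = μ₀nI = (4π×10⁻⁷)(2.420×10^3)(23.4) = 7.116×10^-2 T.
u = B²/(2μ₀) = (7.116×10^-2)²/(2×4π×10⁻⁷) = 2.0148×10^3 J/m³.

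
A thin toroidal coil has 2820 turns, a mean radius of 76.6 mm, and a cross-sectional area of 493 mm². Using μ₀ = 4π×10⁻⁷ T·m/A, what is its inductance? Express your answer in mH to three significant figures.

For a thin toroid, L = μ₀N²A/(2πR).
L = (4π×10⁻⁷)(2820)²(4.930×10^-4) / (2π×7.660×10^-2 m) = 1.024×10^-2 H.

L ≈ 10.2 mH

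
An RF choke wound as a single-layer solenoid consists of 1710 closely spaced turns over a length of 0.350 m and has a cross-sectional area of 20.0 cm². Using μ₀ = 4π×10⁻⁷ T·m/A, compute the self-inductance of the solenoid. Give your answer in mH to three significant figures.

L ≈ 21.0 mH

A = 20.0 cm² = 2.000×10^-3 m².
For a long solenoid, L = μ₀N²A/ℓ.
L = (4π×10⁻⁷)(1710)²(2.000×10^-3)/(0.35 m) = 2.100×10^-2 H.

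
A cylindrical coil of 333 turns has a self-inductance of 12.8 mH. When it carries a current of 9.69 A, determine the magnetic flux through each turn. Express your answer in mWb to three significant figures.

Φ_B ≈ 0.372 mWb

From L = NΦ_B/I, the flux per turn is Φ_B = LI/N.
Φ_B = (1.280×10^-2 H)(9.69 A)/333 = 3.7247×10^-4 Wb.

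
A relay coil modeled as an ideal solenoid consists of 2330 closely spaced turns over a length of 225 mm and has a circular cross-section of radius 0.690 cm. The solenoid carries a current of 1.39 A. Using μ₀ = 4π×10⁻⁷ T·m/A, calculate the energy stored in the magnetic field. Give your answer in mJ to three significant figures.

A = πr² = π(6.900×10^-3 m)² = 1.496×10^-4 m².
L = μ₀N²A/ℓ = (4π×10⁻⁷)(2330)²(1.496×10^-4)/(0.225) = 4.535×10^-3 H.
U = ½LI² = ½(4.535×10^-3)(1.39)² = 4.381×10^-3 J.

U ≈ 4.38 mJ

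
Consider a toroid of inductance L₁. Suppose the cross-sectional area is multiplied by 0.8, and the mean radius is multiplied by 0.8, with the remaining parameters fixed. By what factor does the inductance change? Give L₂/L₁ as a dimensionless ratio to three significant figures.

For a toroid, L ∝ μᵣN²A/R.
L₂/L₁ = (0.8) × (0.8)^-1 = 1.00.

L₂/L₁ = 1.00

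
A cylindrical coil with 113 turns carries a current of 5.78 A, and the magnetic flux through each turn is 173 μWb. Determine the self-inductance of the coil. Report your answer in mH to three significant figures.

L ≈ 3.38 mH

Self-inductance is defined by L = NΦ_B/I (flux linkage over current).
L = (113)(1.730×10^-4 Wb)/(5.78 A) = 3.382×10^-3 H.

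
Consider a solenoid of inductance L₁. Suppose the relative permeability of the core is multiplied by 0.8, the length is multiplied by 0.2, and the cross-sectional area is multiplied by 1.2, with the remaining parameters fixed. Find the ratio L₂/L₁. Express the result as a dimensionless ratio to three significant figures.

L₂/L₁ = 4.80

For a solenoid, L ∝ μᵣN²A/ℓ.
L₂/L₁ = (0.8) × (0.2)^-1 × (1.2) = 4.80.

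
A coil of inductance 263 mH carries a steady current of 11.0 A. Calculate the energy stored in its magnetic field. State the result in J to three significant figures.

U ≈ 15.9 J

Stored magnetic energy: U = ½LI².
U = ½(0.263 H)(11.0 A)² = 15.91 J.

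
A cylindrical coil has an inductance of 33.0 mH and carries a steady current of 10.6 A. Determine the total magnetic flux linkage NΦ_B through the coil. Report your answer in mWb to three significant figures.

NΦ_B ≈ 350 mWb

From L = NΦ_B/I, the flux linkage is NΦ_B = LI.
NΦ_B = (3.300×10^-2 H)(10.6 A) = 0.3498 Wb.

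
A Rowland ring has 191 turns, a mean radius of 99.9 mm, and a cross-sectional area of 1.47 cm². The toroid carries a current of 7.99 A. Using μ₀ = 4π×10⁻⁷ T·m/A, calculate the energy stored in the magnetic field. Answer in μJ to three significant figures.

L = μ₀N²A/(2πR) = (4π×10⁻⁷)(191)²(1.470×10^-4)/(2π×9.990×10^-2) = 1.074×10^-5 H.
U = ½LI² = ½(1.074×10^-5)(7.99)² = 3.427×10^-4 J.

U ≈ 343 μJ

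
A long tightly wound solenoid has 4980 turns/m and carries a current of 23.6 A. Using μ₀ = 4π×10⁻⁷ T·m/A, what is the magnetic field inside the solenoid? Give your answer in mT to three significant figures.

B ≈ 148 mT

Inside a long solenoid, B = μ₀nI.
B = (4π×10⁻⁷)(4.980×10^3 m⁻¹)(23.6 A) = 0.1477 T.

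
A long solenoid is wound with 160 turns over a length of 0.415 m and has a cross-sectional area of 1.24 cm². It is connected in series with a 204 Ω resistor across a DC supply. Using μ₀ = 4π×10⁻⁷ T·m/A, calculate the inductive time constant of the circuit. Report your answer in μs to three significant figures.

A = 1.24 cm² = 1.240×10^-4 m².
L = μ₀N²A/ℓ = (4π×10⁻⁷)(160)²(1.240×10^-4)/(0.415) = 9.612×10^-6 H.
τ = L/R = (9.612×10^-6)/(204) = 4.712×10^-8 s.

τ ≈ 0.0471 μs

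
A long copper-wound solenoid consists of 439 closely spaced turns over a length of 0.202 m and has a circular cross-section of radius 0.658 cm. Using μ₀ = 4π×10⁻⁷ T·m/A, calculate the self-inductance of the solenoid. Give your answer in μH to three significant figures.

A = πr² = π(6.580×10^-3 m)² = 1.360×10^-4 m².
For a long solenoid, L = μ₀N²A/ℓ.
L = (4π×10⁻⁷)(439)²(1.360×10^-4)/(0.202 m) = 1.631×10^-4 H.

L ≈ 163 μH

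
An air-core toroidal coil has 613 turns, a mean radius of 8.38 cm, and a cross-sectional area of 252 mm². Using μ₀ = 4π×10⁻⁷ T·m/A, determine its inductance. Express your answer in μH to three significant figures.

L ≈ 226 μH

For a thin toroid, L = μ₀N²A/(2πR).
L = (4π×10⁻⁷)(613)²(2.520×10^-4) / (2π×8.380×10^-2 m) = 2.260×10^-4 H.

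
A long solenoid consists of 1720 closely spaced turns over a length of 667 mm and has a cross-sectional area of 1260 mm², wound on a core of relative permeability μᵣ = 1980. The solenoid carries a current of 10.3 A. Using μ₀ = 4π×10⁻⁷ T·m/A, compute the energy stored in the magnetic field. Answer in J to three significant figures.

A = 1260 mm² = 1.260×10^-3 m².
L = μ₀μᵣN²A/ℓ = (4π×10⁻⁷)(1980)(1720)²(1.260×10^-3)/(0.667) = 13.91 H.
U = ½LI² = ½(13.91)(10.3)² = 737.6 J.

U ≈ 738 J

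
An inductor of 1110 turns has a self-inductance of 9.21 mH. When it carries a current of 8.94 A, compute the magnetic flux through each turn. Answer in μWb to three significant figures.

From L = NΦ_B/I, the flux per turn is Φ_B = LI/N.
Φ_B = (9.210×10^-3 H)(8.94 A)/1110 = 7.418×10^-5 Wb.

Φ_B ≈ 74.2 μWb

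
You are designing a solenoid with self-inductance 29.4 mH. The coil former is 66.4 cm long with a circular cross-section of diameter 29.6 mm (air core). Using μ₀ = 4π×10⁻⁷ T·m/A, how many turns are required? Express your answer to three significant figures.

N ≈ 4750 turns

A = π(d/2)² = π(1.480×10^-2 m)² = 6.881×10^-4 m².
From L = μ₀N²A/ℓ, N = √(Lℓ / (μ₀A)).
N = √[(2.940×10^-2)(0.664) / ((4π×10⁻⁷)×6.881×10^-4)] = √(2.258×10^7) ≈ 4751.3.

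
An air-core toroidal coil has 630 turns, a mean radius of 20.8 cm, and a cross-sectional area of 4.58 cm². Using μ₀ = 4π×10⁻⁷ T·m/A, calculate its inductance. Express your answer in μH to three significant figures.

For a thin toroid, L = μ₀N²A/(2πR).
L = (4π×10⁻⁷)(630)²(4.580×10^-4) / (2π×0.208 m) = 1.748×10^-4 H.

L ≈ 175 μH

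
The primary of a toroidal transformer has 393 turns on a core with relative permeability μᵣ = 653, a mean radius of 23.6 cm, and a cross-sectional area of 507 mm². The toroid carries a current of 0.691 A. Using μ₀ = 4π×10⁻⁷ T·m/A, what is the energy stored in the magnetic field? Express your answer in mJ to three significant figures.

U ≈ 10.3 mJ

L = μ₀μᵣN²A/(2πR) = (4π×10⁻⁷)(653)(393)²(5.070×10^-4)/(2π×0.236) = 4.333×10^-2 H.
U = ½LI² = ½(4.333×10^-2)(0.691)² = 1.0345×10^-2 J.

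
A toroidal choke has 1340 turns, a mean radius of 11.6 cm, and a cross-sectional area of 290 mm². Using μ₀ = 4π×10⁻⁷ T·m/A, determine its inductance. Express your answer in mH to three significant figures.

L ≈ 0.898 mH

For a thin toroid, L = μ₀N²A/(2πR).
L = (4π×10⁻⁷)(1340)²(2.900×10^-4) / (2π×0.116 m) = 8.978×10^-4 H.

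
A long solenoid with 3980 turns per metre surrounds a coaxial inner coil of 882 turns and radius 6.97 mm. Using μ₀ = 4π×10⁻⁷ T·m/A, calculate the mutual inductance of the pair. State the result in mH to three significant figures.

The outer solenoid produces a uniform field B₁ = μ₀n₁I₁ across the inner coil,
so the flux linkage is N₂Φ = N₂B₁A₂ = μ₀n₁N₂A₂·I₁, giving M = μ₀n₁N₂A₂.
A₂ = πr² = π(6.970×10^-3 m)² = 1.526×10^-4 m².
M = (4π×10⁻⁷)(3980)(882)(1.526×10^-4) = 6.733×10^-4 H.

M ≈ 0.673 mH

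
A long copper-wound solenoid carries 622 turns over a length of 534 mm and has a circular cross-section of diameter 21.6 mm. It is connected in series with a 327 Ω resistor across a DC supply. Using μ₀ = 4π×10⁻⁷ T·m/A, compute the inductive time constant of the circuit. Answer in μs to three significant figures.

τ ≈ 1.02 μs

A = π(d/2)² = π(1.080×10^-2 m)² = 3.664×10^-4 m².
L = μ₀N²A/ℓ = (4π×10⁻⁷)(622)²(3.664×10^-4)/(0.534) = 3.336×10^-4 H.
τ = L/R = (3.336×10^-4)/(327) = 1.020×10^-6 s.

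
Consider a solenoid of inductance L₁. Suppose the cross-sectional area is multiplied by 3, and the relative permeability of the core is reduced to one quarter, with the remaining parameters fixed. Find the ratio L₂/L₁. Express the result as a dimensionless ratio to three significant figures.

For a solenoid, L ∝ μᵣN²A/ℓ.
L₂/L₁ = (3) × (0.25) = 0.750.

L₂/L₁ = 0.750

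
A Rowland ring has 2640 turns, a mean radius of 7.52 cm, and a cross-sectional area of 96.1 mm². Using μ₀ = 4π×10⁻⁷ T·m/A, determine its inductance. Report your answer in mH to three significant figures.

L ≈ 1.78 mH

For a thin toroid, L = μ₀N²A/(2πR).
L = (4π×10⁻⁷)(2640)²(9.610×10^-5) / (2π×7.520×10^-2 m) = 1.781×10^-3 H.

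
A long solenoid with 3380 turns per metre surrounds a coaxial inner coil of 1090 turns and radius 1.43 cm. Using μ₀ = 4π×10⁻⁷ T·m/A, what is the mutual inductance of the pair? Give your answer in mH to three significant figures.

The outer solenoid produces a uniform field B₁ = μ₀n₁I₁ across the inner coil,
so the flux linkage is N₂Φ = N₂B₁A₂ = μ₀n₁N₂A₂·I₁, giving M = μ₀n₁N₂A₂.
A₂ = πr² = π(1.430×10^-2 m)² = 6.424×10^-4 m².
M = (4π×10⁻⁷)(3380)(1090)(6.424×10^-4) = 2.974×10^-3 H.

M ≈ 2.97 mH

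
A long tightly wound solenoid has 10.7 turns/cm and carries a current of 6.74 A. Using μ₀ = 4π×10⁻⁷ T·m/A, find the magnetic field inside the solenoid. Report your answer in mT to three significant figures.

Inside a long solenoid, B = μ₀nI.
B = (4π×10⁻⁷)(1.070×10^3 m⁻¹)(6.74 A) = 9.063×10^-3 T.

B ≈ 9.06 mT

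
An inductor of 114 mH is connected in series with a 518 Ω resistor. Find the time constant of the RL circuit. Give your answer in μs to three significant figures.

τ ≈ 220 μs

τ = L/R = (0.114 H)/(518 Ω) = 2.201×10^-4 s.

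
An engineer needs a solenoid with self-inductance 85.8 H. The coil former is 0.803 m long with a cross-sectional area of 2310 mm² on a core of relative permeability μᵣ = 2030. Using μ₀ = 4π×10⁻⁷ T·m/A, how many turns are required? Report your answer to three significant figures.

A = 2310 mm² = 2.310×10^-3 m².
From L = μ₀μᵣN²A/ℓ, N = √(Lℓ / (μ₀μᵣA)).
N = √[(85.8)(0.803) / ((4π×10⁻⁷)(2030)×2.310×10^-3)] = √(1.169×10^7) ≈ 3419.3.

N ≈ 3420 turns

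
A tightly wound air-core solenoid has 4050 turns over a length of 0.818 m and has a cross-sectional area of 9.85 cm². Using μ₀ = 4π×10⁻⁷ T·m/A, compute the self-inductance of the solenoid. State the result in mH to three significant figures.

L ≈ 24.8 mH

A = 9.85 cm² = 9.850×10^-4 m².
For a long solenoid, L = μ₀N²A/ℓ.
L = (4π×10⁻⁷)(4050)²(9.850×10^-4)/(0.818 m) = 2.482×10^-2 H.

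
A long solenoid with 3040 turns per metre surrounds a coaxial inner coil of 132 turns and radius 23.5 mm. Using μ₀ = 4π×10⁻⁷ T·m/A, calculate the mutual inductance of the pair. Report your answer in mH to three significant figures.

M ≈ 0.875 mH

The outer solenoid produces a uniform field B₁ = μ₀n₁I₁ across the inner coil,
so the flux linkage is N₂Φ = N₂B₁A₂ = μ₀n₁N₂A₂·I₁, giving M = μ₀n₁N₂A₂.
A₂ = πr² = π(2.350×10^-2 m)² = 1.7349×10^-3 m².
M = (4π×10⁻⁷)(3040)(132)(1.7349×10^-3) = 8.749×10^-4 H.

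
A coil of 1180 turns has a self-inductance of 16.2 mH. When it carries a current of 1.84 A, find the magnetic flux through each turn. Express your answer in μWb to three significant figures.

From L = NΦ_B/I, the flux per turn is Φ_B = LI/N.
Φ_B = (1.620×10^-2 H)(1.84 A)/1180 = 2.526×10^-5 Wb.

Φ_B ≈ 25.3 μWb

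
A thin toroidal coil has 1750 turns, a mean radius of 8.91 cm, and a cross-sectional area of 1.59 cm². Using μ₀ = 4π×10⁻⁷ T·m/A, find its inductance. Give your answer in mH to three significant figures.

For a thin toroid, L = μ₀N²A/(2πR).
L = (4π×10⁻⁷)(1750)²(1.590×10^-4) / (2π×8.910×10^-2 m) = 1.093×10^-3 H.

L ≈ 1.09 mH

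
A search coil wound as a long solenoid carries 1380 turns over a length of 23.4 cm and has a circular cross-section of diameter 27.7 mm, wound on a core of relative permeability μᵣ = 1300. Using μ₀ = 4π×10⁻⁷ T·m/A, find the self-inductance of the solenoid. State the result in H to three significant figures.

L ≈ 8.01 H

A = π(d/2)² = π(1.385×10^-2 m)² = 6.026×10^-4 m².
For a long solenoid, L = μ₀μᵣN²A/ℓ.
L = (4π×10⁻⁷)(1300)(1380)²(6.026×10^-4)/(0.234 m) = 8.012 H.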